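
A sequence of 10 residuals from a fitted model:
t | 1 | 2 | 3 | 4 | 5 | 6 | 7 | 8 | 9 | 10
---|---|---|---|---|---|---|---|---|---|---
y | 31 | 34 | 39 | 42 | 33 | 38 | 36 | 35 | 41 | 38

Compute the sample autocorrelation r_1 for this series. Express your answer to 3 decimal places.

Mean ȳ = (31 + 34 + 39 + 42 + 33 + 38 + 36 + 35 + 41 + 38)/10 = 36.7000
Numerator Σ_{t=1}^{9}(y_t−ȳ)(y_{t+1}−ȳ) = -4.4900
Denominator Σ(y_t−ȳ)² = 112.1000
r_1 = -4.4900 / 112.1000 = -0.040

-0.040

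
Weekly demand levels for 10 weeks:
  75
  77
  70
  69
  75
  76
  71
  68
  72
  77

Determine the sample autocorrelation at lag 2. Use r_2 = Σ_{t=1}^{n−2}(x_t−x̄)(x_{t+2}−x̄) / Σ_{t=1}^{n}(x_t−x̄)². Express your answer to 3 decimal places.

-0.740

Mean x̄ = (75 + 77 + 70 + 69 + 75 + 76 + 71 + 68 + 72 + 77)/10 = 73.0000
Numerator Σ_{t=1}^{8}(x_t−x̄)(x_{t+2}−x̄) = -77.0000
Denominator Σ(x_t−x̄)² = 104.0000
r_2 = -77.0000 / 104.0000 = -0.740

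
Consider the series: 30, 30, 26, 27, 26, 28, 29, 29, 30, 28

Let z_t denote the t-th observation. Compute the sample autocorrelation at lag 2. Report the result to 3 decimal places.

-0.058

Mean z̄ = (30 + 30 + 26 + 27 + 26 + 28 + 29 + 29 + 30 + 28)/10 = 28.3000
Numerator Σ_{t=1}^{8}(z_t−z̄)(z_{t+2}−z̄) = -1.2800
Denominator Σ(z_t−z̄)² = 22.1000
r_2 = -1.2800 / 22.1000 = -0.058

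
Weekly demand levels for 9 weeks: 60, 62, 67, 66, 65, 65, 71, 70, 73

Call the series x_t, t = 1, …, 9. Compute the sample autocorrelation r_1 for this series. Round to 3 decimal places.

0.432

Mean x̄ = (60 + 62 + 67 + 66 + 65 + 65 + 71 + 70 + 73)/9 = 66.5556
Numerator Σ_{t=1}^{8}(x_t−x̄)(x_{t+1}−x̄) = 61.4691
Denominator Σ(x_t−x̄)² = 142.2222
r_1 = 61.4691 / 142.2222 = 0.432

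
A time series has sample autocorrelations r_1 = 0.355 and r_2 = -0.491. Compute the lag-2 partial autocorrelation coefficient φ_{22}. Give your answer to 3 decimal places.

-0.706

φ_{22} = (r_2 − r_1²) / (1 − r_1²)
r_1² = (0.355)² = 0.126025
Numerator = -0.491 − 0.1260 = -0.6170; denominator = 1 − 0.1260 = 0.8740
φ_{22} = -0.6170 / 0.8740 = -0.706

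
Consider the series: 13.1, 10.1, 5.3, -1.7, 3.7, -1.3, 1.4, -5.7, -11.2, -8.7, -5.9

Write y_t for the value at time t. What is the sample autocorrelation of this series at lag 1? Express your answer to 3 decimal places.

0.623

Mean ȳ = (13.1 + 10.1 + 5.3 − 1.7 + 3.7 − 1.3 + 1.4 − 5.7 − 11.2 − 8.7 − 5.9)/11 = -0.0818
Numerator Σ_{t=1}^{10}(y_t−ȳ)(y_{t+1}−ȳ) = 367.8706
Denominator Σ(y_t−ȳ)² = 590.2964
r_1 = 367.8706 / 590.2964 = 0.623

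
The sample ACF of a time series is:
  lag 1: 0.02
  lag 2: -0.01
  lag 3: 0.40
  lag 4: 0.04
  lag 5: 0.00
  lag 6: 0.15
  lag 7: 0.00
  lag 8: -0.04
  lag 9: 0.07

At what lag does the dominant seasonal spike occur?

3

The largest autocorrelation is r_3 = 0.40, with a weaker echo at lag 6 (0.15); the remaining lags stay at or below 0.07.
The dominant spike at lag 3 indicates a seasonal period of 3.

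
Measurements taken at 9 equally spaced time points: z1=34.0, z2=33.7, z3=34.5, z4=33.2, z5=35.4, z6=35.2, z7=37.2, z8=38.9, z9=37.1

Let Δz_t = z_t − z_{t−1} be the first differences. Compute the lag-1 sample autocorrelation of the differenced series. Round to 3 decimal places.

-0.419

First differences Δz: -0.3, 0.8, -1.3, 2.2, -0.2, 2.0, 1.7, -1.8
Mean of differences = 0.3875
Numerator Σ(Δz_t−Δz̄)(Δz_{t+1}−Δz̄) = -6.8052
Denominator Σ(Δz_t−Δz̄)² = 16.2288
r_1(Δz) = -6.8052 / 16.2288 = -0.419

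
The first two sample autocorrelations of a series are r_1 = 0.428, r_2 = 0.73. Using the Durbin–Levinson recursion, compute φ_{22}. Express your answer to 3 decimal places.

0.669

φ_{22} = (r_2 − r_1²) / (1 − r_1²)
r_1² = (0.428)² = 0.183184
Numerator = 0.73 − 0.1832 = 0.5468; denominator = 1 − 0.1832 = 0.8168
φ_{22} = 0.5468 / 0.8168 = 0.669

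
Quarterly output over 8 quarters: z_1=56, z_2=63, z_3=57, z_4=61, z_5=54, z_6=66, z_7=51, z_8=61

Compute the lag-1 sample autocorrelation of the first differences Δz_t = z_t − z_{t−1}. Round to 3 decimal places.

First differences Δz: 7, -6, 4, -7, 12, -15, 10
Mean of differences = 0.7143
Numerator Σ(Δz_t−Δz̄)(Δz_{t+1}−Δz̄) = -499.9388
Denominator Σ(Δz_t−Δz̄)² = 615.4286
r_1(Δz) = -499.9388 / 615.4286 = -0.812

-0.812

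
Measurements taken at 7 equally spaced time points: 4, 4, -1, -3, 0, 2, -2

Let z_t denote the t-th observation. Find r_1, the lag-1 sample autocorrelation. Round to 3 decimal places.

Mean z̄ = (4 + 4 − 1 − 3 + 0 + 2 − 2)/7 = 0.5714
Deviations from mean: 3.4286, 3.4286, -1.5714, -3.5714, -0.5714, 1.4286, -2.5714
Numerator Σ_{t=1}^{6}(z_t−z̄)(z_{t+1}−z̄) = 9.5306
Denominator Σ(z_t−z̄)² = 47.7143
r_1 = 9.5306 / 47.7143 = 0.200

0.200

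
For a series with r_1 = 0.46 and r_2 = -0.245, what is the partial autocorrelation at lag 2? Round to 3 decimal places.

φ_{22} = (r_2 − r_1²) / (1 − r_1²)
r_1² = (0.46)² = 0.2116
Numerator = -0.245 − 0.2116 = -0.4566; denominator = 1 − 0.2116 = 0.7884
φ_{22} = -0.4566 / 0.7884 = -0.579

-0.579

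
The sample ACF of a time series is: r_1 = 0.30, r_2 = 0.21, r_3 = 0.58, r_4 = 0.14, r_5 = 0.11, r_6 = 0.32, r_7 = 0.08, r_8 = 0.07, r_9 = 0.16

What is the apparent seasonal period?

3

The largest autocorrelation is r_3 = 0.58, with a weaker echo at lag 6 (0.32); the remaining lags stay at or below 0.30. The elevated value at lag 1 (0.30), dropping to 0.21 at lag 2, reflects decaying short-term dependence rather than seasonality.
The dominant spike at lag 3 indicates a seasonal period of 3.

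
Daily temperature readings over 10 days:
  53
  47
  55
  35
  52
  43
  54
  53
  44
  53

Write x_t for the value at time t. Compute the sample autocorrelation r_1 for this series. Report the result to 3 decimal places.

Mean x̄ = (53 + 47 + 55 + 35 + 52 + 43 + 54 + 53 + 44 + 53)/10 = 48.9000
Numerator Σ_{t=1}^{9}(x_t−x̄)(x_{t+1}−x̄) = -214.9100
Denominator Σ(x_t−x̄)² = 378.9000
r_1 = -214.9100 / 378.9000 = -0.567

-0.567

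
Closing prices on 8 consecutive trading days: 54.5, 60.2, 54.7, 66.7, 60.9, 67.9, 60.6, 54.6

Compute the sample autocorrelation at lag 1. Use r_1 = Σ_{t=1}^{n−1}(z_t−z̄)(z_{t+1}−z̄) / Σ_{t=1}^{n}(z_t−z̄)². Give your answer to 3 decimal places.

Mean z̄ = (54.5 + 60.2 + 54.7 + 66.7 + 60.9 + 67.9 + 60.6 + 54.6)/8 = 60.0125
Deviations from mean: -5.5125, 0.1875, -5.3125, 6.6875, 0.8875, 7.8875, 0.5875, -5.4125
Σ(z_t−z̄)(z_{t+1}−z̄) = (-1.0336) + (-0.9961) + (-35.5273) + (5.9352) + (7.0002) + (4.6339) + (-3.1798) = -23.1677
Denominator Σ(z_t−z̄)² = 196.0088
r_1 = -23.1677 / 196.0088 = -0.118

-0.118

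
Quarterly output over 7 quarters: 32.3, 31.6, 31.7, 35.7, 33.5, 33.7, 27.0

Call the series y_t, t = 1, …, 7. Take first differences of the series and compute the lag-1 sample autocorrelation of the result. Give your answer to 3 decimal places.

First differences Δy: -0.7, 0.1, 4.0, -2.2, 0.2, -6.7
Mean of differences = -0.8833
Numerator Σ(Δy_t−Δȳ)(Δy_{t+1}−Δȳ) = -9.1753
Denominator Σ(Δy_t−Δȳ)² = 61.5883
r_1(Δy) = -9.1753 / 61.5883 = -0.149

-0.149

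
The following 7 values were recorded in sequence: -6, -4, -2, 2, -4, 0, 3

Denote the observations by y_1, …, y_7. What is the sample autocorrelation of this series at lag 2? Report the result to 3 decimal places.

Mean ȳ = (-6 − 4 − 2 + 2 − 4 + 0 + 3)/7 = -1.5714
Deviations from mean: -4.4286, -2.4286, -0.4286, 3.5714, -2.4286, 1.5714, 4.5714
Σ(y_t−ȳ)(y_{t+2}−ȳ) = (1.8980) + (-8.6735) + (1.0408) + (5.6122) + (-11.1020) = -11.2245
Denominator Σ(y_t−ȳ)² = 67.7143
r_2 = -11.2245 / 67.7143 = -0.166

-0.166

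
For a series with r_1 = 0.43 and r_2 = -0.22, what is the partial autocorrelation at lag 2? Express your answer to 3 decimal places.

φ_{22} = (r_2 − r_1²) / (1 − r_1²)
r_1² = (0.43)² = 0.1849
Numerator = -0.22 − 0.1849 = -0.4049; denominator = 1 − 0.1849 = 0.8151
φ_{22} = -0.4049 / 0.8151 = -0.497

-0.497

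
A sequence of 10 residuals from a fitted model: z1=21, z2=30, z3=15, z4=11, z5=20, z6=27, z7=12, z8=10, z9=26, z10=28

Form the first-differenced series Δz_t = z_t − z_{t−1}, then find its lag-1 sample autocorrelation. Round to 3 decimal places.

First differences Δz: 9, -15, -4, 9, 7, -15, -2, 16, 2
Mean of differences = 0.7778
Numerator Σ(Δz_t−Δz̄)(Δz_{t+1}−Δz̄) = -120.4938
Denominator Σ(Δz_t−Δz̄)² = 935.5556
r_1(Δz) = -120.4938 / 935.5556 = -0.129

-0.129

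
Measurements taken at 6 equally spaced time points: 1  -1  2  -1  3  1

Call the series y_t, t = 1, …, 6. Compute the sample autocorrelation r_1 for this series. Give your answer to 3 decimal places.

Mean ȳ = (1 − 1 + 2 − 1 + 3 + 1)/6 = 0.8333
Deviations from mean: 0.1667, -1.8333, 1.1667, -1.8333, 2.1667, 0.1667
Σ(y_t−ȳ)(y_{t+1}−ȳ) = (-0.3056) + (-2.1389) + (-2.1389) + (-3.9722) + (0.3611) = -8.1944
Denominator Σ(y_t−ȳ)² = 12.8333
r_1 = -8.1944 / 12.8333 = -0.639

-0.639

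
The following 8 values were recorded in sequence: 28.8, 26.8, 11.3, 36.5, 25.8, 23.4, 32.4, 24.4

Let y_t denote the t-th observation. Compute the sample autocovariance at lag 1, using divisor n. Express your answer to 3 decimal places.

-24.049

Mean ȳ = (28.8 + 26.8 + 11.3 + 36.5 + 25.8 + 23.4 + 32.4 + 24.4)/8 = 26.1750
Deviations: 2.6250, 0.6250, -14.8750, 10.3250, -0.3750, -2.7750, 6.2250, -1.7750
Σ_{t=1}^{7}(y_t−ȳ)(y_{t+1}−ȳ) = -192.3956
γ_1 = -192.3956 / 8 = -24.049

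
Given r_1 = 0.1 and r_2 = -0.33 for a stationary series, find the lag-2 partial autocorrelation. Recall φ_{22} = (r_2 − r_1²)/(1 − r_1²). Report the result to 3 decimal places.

φ_{22} = (r_2 − r_1²) / (1 − r_1²)
r_1² = (0.1)² = 0.01
Numerator = -0.33 − 0.0100 = -0.3400; denominator = 1 − 0.0100 = 0.9900
φ_{22} = -0.3400 / 0.9900 = -0.343

-0.343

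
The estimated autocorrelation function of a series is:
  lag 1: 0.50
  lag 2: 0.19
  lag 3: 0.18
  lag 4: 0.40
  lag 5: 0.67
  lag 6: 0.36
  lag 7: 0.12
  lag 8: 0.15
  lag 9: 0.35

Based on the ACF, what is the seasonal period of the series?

5

The largest autocorrelation is r_5 = 0.67; the remaining lags stay at or below 0.50. The elevated value at lag 1 (0.50), dropping to 0.19 at lag 2, reflects decaying short-term dependence rather than seasonality.
The dominant spike at lag 5 indicates a seasonal period of 5.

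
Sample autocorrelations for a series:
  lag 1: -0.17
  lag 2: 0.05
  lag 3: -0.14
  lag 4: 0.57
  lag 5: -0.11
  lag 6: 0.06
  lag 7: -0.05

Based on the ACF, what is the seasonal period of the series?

4

The largest autocorrelation is r_4 = 0.57; the remaining lags stay at or below 0.06.
The dominant spike at lag 4 indicates a seasonal period of 4.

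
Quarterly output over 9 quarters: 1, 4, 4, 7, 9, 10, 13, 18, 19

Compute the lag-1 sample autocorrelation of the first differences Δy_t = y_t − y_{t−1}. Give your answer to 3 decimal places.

-0.318

First differences Δy: 3, 0, 3, 2, 1, 3, 5, 1
Mean of differences = 2.2500
Numerator Σ(Δy_t−Δȳ)(Δy_{t+1}−Δȳ) = -5.5625
Denominator Σ(Δy_t−Δȳ)² = 17.5000
r_1(Δy) = -5.5625 / 17.5000 = -0.318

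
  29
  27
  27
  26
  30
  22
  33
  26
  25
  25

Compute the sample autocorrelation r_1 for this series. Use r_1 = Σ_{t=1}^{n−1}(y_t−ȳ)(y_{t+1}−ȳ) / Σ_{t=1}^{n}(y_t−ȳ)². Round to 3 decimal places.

Mean ȳ = (29 + 27 + 27 + 26 + 30 + 22 + 33 + 26 + 25 + 25)/10 = 27.0000
Numerator Σ_{t=1}^{9}(y_t−ȳ)(y_{t+1}−ȳ) = -48.0000
Denominator Σ(y_t−ȳ)² = 84.0000
r_1 = -48.0000 / 84.0000 = -0.571

-0.571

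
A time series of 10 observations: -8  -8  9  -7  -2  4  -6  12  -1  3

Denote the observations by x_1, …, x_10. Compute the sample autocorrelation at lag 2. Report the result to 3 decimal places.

0.094

Mean x̄ = (-8 − 8 + 9 − 7 − 2 + 4 − 6 + 12 − 1 + 3)/10 = -0.4000
Numerator Σ_{t=1}^{8}(x_t−x̄)(x_{t+2}−x̄) = 43.6800
Denominator Σ(x_t−x̄)² = 466.4000
r_2 = 43.6800 / 466.4000 = 0.094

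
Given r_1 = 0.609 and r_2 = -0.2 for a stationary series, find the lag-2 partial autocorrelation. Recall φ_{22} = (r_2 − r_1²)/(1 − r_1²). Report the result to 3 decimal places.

φ_{22} = (r_2 − r_1²) / (1 − r_1²)
r_1² = (0.609)² = 0.370881
Numerator = -0.2 − 0.3709 = -0.5709; denominator = 1 − 0.3709 = 0.6291
φ_{22} = -0.5709 / 0.6291 = -0.907

-0.907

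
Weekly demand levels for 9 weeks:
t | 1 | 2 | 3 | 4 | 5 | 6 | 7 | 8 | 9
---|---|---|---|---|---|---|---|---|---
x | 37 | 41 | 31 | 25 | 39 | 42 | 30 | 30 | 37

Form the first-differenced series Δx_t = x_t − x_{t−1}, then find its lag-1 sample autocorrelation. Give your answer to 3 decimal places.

-0.105

First differences Δx: 4, -10, -6, 14, 3, -12, 0, 7
Mean of differences = 0.0000
Numerator Σ(Δx_t−Δx̄)(Δx_{t+1}−Δx̄) = -58.0000
Denominator Σ(Δx_t−Δx̄)² = 550.0000
r_1(Δx) = -58.0000 / 550.0000 = -0.105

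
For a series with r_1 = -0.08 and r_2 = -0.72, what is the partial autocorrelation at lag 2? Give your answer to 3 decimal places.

φ_{22} = (r_2 − r_1²) / (1 − r_1²)
r_1² = (-0.08)² = 0.0064
Numerator = -0.72 − 0.0064 = -0.7264; denominator = 1 − 0.0064 = 0.9936
φ_{22} = -0.7264 / 0.9936 = -0.731

-0.731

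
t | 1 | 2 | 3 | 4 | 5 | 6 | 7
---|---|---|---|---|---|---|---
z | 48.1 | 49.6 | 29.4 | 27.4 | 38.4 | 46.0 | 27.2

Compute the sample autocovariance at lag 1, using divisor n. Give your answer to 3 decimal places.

Mean z̄ = (48.1 + 49.6 + 29.4 + 27.4 + 38.4 + 46.0 + 27.2)/7 = 38.0143
Σ_{t=1}^{6}(z_t−z̄)(z_{t+1}−z̄) = 21.1084
γ_1 = 21.1084 / 7 = 3.015

3.015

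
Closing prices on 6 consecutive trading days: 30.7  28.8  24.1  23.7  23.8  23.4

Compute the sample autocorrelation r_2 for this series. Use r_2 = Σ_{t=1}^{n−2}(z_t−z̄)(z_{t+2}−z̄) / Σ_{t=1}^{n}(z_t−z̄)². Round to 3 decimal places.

-0.128

Mean z̄ = (30.7 + 28.8 + 24.1 + 23.7 + 23.8 + 23.4)/6 = 25.7500
Σ(z_t−z̄)(z_{t+2}−z̄) = (-8.1675) + (-6.2525) + (3.2175) + (4.8175) = -6.3850
Denominator Σ(z_t−z̄)² = 50.0550
r_2 = -6.3850 / 50.0550 = -0.128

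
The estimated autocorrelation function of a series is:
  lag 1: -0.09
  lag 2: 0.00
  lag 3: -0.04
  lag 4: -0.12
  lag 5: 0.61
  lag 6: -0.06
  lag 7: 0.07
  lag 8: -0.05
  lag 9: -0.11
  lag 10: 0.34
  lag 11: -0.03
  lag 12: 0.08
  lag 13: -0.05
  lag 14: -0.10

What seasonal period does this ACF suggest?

The largest autocorrelation is r_5 = 0.61, with a weaker echo at lag 10 (0.34); the remaining lags stay at or below 0.08.
The dominant spike at lag 5 indicates a seasonal period of 5.

5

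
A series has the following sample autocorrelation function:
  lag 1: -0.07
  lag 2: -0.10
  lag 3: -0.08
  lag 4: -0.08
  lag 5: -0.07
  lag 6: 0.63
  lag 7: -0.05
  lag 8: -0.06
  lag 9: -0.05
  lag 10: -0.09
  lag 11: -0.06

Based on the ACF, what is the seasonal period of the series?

The largest autocorrelation is r_6 = 0.63; the remaining lags stay at or below -0.05.
The dominant spike at lag 6 indicates a seasonal period of 6.

6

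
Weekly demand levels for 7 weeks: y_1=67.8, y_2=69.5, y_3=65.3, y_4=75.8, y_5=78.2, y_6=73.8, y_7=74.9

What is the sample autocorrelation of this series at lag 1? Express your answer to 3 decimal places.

Mean ȳ = (67.8 + 69.5 + 65.3 + 75.8 + 78.2 + 73.8 + 74.9)/7 = 72.1857
Deviations from mean: -4.3857, -2.6857, -6.8857, 3.6143, 6.0143, 1.6143, 2.7143
Numerator Σ_{t=1}^{6}(y_t−ȳ)(y_{t+1}−ȳ) = 41.2127
Denominator Σ(y_t−ȳ)² = 133.0686
r_1 = 41.2127 / 133.0686 = 0.310

0.310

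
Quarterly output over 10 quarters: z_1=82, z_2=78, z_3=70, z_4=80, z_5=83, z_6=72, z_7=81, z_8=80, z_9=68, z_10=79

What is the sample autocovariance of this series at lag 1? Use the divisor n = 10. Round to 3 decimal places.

Mean z̄ = (82 + 78 + 70 + 80 + 83 + 72 + 81 + 80 + 68 + 79)/10 = 77.3000
Σ_{t=1}^{9}(z_t−z̄)(z_{t+1}−z̄) = -86.8900
γ_1 = -86.8900 / 10 = -8.689

-8.689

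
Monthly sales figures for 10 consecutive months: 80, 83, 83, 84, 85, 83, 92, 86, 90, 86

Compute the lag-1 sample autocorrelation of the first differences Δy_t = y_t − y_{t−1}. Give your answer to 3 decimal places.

First differences Δy: 3, 0, 1, 1, -2, 9, -6, 4, -4
Mean of differences = 0.6667
Numerator Σ(Δy_t−Δȳ)(Δy_{t+1}−Δȳ) = -118.1111
Denominator Σ(Δy_t−Δȳ)² = 160.0000
r_1(Δy) = -118.1111 / 160.0000 = -0.738

-0.738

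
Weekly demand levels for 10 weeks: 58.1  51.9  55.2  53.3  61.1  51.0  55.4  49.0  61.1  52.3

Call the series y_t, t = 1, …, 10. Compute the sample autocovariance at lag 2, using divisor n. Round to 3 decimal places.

Mean ȳ = (58.1 + 51.9 + 55.2 + 53.3 + 61.1 + 51.0 + 55.4 + 49.0 + 61.1 + 52.3)/10 = 54.8400
Σ_{t=1}^{8}(y_t−ȳ)(y_{t+2}−ȳ) = 58.1388
γ_2 = 58.1388 / 10 = 5.814

5.814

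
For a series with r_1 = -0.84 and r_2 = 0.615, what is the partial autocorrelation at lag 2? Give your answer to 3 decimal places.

-0.308

φ_{22} = (r_2 − r_1²) / (1 − r_1²)
r_1² = (-0.84)² = 0.7056
Numerator = 0.615 − 0.7056 = -0.0906; denominator = 1 − 0.7056 = 0.2944
φ_{22} = -0.0906 / 0.2944 = -0.308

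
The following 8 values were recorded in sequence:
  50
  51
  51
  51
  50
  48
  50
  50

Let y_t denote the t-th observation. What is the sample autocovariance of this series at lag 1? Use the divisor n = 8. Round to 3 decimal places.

Mean ȳ = (50 + 51 + 51 + 51 + 50 + 48 + 50 + 50)/8 = 50.1250
Deviations: -0.1250, 0.8750, 0.8750, 0.8750, -0.1250, -2.1250, -0.1250, -0.1250
Σ_{t=1}^{7}(y_t−ȳ)(y_{t+1}−ȳ) = 1.8594
γ_1 = 1.8594 / 8 = 0.232

0.232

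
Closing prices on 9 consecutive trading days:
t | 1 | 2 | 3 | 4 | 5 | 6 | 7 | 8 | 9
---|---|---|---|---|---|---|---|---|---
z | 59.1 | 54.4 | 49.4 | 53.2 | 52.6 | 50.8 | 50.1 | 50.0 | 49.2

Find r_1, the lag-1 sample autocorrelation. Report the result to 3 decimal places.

0.241

Mean z̄ = (59.1 + 54.4 + 49.4 + 53.2 + 52.6 + 50.8 + 50.1 + 50.0 + 49.2)/9 = 52.0889
Numerator Σ_{t=1}^{8}(z_t−z̄)(z_{t+1}−z̄) = 19.6632
Denominator Σ(z_t−z̄)² = 81.5489
r_1 = 19.6632 / 81.5489 = 0.241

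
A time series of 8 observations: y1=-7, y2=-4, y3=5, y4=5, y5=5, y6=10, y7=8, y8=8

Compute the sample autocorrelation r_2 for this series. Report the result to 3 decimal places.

Mean ȳ = (-7 − 4 + 5 + 5 + 5 + 10 + 8 + 8)/8 = 3.7500
Deviations from mean: -10.7500, -7.7500, 1.2500, 1.2500, 1.2500, 6.2500, 4.2500, 4.2500
Σ(y_t−ȳ)(y_{t+2}−ȳ) = (-13.4375) + (-9.6875) + (1.5625) + (7.8125) + (5.3125) + (26.5625) = 18.1250
Denominator Σ(y_t−ȳ)² = 255.5000
r_2 = 18.1250 / 255.5000 = 0.071

0.071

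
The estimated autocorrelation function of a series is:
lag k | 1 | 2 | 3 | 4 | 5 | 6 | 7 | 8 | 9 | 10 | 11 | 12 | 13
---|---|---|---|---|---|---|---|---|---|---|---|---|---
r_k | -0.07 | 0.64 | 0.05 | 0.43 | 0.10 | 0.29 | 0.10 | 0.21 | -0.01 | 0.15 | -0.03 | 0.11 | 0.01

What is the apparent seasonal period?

The largest autocorrelation is r_2 = 0.64, with weaker echoes at lags 4 (0.43), 6 (0.29), 8 (0.21) and 10 (0.15); the remaining lags stay at or below 0.11.
The dominant spike at lag 2 indicates a seasonal period of 2.

2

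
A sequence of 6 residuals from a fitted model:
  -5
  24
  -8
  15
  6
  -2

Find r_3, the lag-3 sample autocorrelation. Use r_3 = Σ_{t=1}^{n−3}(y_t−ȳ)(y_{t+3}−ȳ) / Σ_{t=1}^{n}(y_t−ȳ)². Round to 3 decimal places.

0.013

Mean ȳ = (-5 + 24 − 8 + 15 + 6 − 2)/6 = 5.0000
Deviations from mean: -10.0000, 19.0000, -13.0000, 10.0000, 1.0000, -7.0000
Numerator Σ_{t=1}^{3}(y_t−ȳ)(y_{t+3}−ȳ) = 10.0000
Denominator Σ(y_t−ȳ)² = 780.0000
r_3 = 10.0000 / 780.0000 = 0.013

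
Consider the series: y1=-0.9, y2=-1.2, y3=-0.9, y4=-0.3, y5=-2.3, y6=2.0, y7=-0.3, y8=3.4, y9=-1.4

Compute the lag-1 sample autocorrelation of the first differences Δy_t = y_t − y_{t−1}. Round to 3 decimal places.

-0.701

First differences Δy: -0.3, 0.3, 0.6, -2.0, 4.3, -2.3, 3.7, -4.8
Mean of differences = -0.0625
Numerator Σ(Δy_t−Δȳ)(Δy_{t+1}−Δȳ) = -45.5864
Denominator Σ(Δy_t−Δȳ)² = 65.0188
r_1(Δy) = -45.5864 / 65.0188 = -0.701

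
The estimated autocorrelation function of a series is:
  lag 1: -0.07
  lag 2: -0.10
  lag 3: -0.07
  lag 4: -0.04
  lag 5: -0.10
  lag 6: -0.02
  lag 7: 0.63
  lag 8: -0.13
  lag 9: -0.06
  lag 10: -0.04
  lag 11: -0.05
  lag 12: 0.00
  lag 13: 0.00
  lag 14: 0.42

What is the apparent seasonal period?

7

The largest autocorrelation is r_7 = 0.63, with a weaker echo at lag 14 (0.42); the remaining lags stay at or below 0.00.
The dominant spike at lag 7 indicates a seasonal period of 7.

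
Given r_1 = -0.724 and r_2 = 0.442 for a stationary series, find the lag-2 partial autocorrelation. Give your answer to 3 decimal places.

φ_{22} = (r_2 − r_1²) / (1 − r_1²)
r_1² = (-0.724)² = 0.524176
Numerator = 0.442 − 0.5242 = -0.0822; denominator = 1 − 0.5242 = 0.4758
φ_{22} = -0.0822 / 0.4758 = -0.173

-0.173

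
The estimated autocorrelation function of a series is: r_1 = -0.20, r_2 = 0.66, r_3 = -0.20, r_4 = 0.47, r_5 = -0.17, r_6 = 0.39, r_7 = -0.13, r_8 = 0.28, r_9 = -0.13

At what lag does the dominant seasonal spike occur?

The largest autocorrelation is r_2 = 0.66, with weaker echoes at lags 4 (0.47), 6 (0.39) and 8 (0.28); the remaining lags stay at or below -0.13.
The dominant spike at lag 2 indicates a seasonal period of 2.

2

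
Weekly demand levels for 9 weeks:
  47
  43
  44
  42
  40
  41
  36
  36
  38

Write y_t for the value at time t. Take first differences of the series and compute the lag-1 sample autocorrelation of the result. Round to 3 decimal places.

First differences Δy: -4, 1, -2, -2, 1, -5, 0, 2
Mean of differences = -1.1250
Numerator Σ(Δy_t−Δȳ)(Δy_{t+1}−Δȳ) = -18.1406
Denominator Σ(Δy_t−Δȳ)² = 44.8750
r_1(Δy) = -18.1406 / 44.8750 = -0.404

-0.404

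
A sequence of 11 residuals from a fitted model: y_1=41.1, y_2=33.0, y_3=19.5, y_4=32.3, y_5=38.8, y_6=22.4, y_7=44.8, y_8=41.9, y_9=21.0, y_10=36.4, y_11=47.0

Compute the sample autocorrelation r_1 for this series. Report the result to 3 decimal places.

Mean ȳ = (41.1 + 33.0 + 19.5 + 32.3 + 38.8 + 22.4 + 44.8 + 41.9 + 21.0 + 36.4 + 47.0)/11 = 34.3818
Numerator Σ_{t=1}^{10}(y_t−ȳ)(y_{t+1}−ȳ) = -168.5249
Denominator Σ(y_t−ȳ)² = 943.3564
r_1 = -168.5249 / 943.3564 = -0.179

-0.179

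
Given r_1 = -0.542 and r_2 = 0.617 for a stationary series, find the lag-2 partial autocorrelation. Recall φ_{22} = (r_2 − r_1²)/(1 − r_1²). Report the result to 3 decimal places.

0.458

φ_{22} = (r_2 − r_1²) / (1 − r_1²)
r_1² = (-0.542)² = 0.293764
Numerator = 0.617 − 0.2938 = 0.3232; denominator = 1 − 0.2938 = 0.7062
φ_{22} = 0.3232 / 0.7062 = 0.458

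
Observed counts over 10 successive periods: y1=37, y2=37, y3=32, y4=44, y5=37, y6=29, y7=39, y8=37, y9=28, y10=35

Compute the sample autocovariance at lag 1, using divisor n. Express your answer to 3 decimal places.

-5.475

Mean ȳ = (37 + 37 + 32 + 44 + 37 + 29 + 39 + 37 + 28 + 35)/10 = 35.5000
Σ_{t=1}^{9}(y_t−ȳ)(y_{t+1}−ȳ) = -54.7500
γ_1 = -54.7500 / 10 = -5.475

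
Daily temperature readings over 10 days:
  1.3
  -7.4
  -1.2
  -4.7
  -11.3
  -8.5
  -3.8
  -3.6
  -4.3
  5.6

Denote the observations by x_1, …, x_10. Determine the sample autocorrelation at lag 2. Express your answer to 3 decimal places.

0.011

Mean x̄ = (1.3 − 7.4 − 1.2 − 4.7 − 11.3 − 8.5 − 3.8 − 3.6 − 4.3 + 5.6)/10 = -3.7900
Numerator Σ_{t=1}^{8}(x_t−x̄)(x_{t+2}−x̄) = 2.2728
Denominator Σ(x_t−x̄)² = 213.5290
r_2 = 2.2728 / 213.5290 = 0.011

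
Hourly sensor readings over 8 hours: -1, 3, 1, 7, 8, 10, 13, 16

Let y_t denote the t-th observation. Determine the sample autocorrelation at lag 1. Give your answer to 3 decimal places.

0.539

Mean ȳ = (-1 + 3 + 1 + 7 + 8 + 10 + 13 + 16)/8 = 7.1250
Deviations from mean: -8.1250, -4.1250, -6.1250, -0.1250, 0.8750, 2.8750, 5.8750, 8.8750
Σ(y_t−ȳ)(y_{t+1}−ȳ) = (33.5156) + (25.2656) + (0.7656) + (-0.1094) + (2.5156) + (16.8906) + (52.1406) = 130.9844
Denominator Σ(y_t−ȳ)² = 242.8750
r_1 = 130.9844 / 242.8750 = 0.539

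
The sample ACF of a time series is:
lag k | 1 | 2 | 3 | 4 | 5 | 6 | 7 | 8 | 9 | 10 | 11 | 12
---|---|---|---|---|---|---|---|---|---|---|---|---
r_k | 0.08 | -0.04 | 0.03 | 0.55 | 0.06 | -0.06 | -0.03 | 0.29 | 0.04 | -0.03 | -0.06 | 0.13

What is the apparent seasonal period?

4

The largest autocorrelation is r_4 = 0.55, with a weaker echo at lag 8 (0.29); the remaining lags stay at or below 0.13.
The dominant spike at lag 4 indicates a seasonal period of 4.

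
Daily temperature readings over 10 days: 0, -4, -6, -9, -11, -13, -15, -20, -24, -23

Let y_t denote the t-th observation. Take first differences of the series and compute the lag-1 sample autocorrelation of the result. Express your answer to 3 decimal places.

-0.150

First differences Δy: -4, -2, -3, -2, -2, -2, -5, -4, 1
Mean of differences = -2.5556
Numerator Σ(Δy_t−Δȳ)(Δy_{t+1}−Δȳ) = -3.6420
Denominator Σ(Δy_t−Δȳ)² = 24.2222
r_1(Δy) = -3.6420 / 24.2222 = -0.150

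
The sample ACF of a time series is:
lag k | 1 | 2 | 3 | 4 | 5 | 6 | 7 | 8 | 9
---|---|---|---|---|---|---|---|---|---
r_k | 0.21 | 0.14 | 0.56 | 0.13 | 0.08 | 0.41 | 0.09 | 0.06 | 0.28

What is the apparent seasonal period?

The largest autocorrelation is r_3 = 0.56, with weaker echoes at lags 6 (0.41) and 9 (0.28); the remaining lags stay at or below 0.21. The elevated value at lag 1 (0.21), dropping to 0.14 at lag 2, reflects decaying short-term dependence rather than seasonality.
The dominant spike at lag 3 indicates a seasonal period of 3.

3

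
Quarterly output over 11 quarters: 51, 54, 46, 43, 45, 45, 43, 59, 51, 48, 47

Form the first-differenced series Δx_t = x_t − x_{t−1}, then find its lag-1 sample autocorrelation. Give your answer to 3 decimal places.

First differences Δx: 3, -8, -3, 2, 0, -2, 16, -8, -3, -1
Mean of differences = -0.4000
Numerator Σ(Δx_t−Δx̄)(Δx_{t+1}−Δx̄) = -141.5600
Denominator Σ(Δx_t−Δx̄)² = 418.4000
r_1(Δx) = -141.5600 / 418.4000 = -0.338

-0.338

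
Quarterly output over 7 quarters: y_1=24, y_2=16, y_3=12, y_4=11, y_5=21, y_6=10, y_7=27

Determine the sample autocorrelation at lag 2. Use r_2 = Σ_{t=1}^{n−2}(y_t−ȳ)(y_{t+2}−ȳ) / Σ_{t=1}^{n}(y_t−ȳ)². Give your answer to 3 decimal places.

Mean ȳ = (24 + 16 + 12 + 11 + 21 + 10 + 27)/7 = 17.2857
Σ(y_t−ȳ)(y_{t+2}−ȳ) = (-35.4898) + (8.0816) + (-19.6327) + (45.7959) + (36.0816) = 34.8367
Denominator Σ(y_t−ȳ)² = 275.4286
r_2 = 34.8367 / 275.4286 = 0.126

0.126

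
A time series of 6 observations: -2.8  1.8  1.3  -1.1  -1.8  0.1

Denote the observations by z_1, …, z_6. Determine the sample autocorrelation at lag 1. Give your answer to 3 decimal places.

-0.150

Mean z̄ = (-2.8 + 1.8 + 1.3 − 1.1 − 1.8 + 0.1)/6 = -0.4167
Deviations from mean: -2.3833, 2.2167, 1.7167, -0.6833, -1.3833, 0.5167
Σ(z_t−z̄)(z_{t+1}−z̄) = (-5.2831) + (3.8053) + (-1.1731) + (0.9453) + (-0.7147) = -2.4203
Denominator Σ(z_t−z̄)² = 16.1883
r_1 = -2.4203 / 16.1883 = -0.150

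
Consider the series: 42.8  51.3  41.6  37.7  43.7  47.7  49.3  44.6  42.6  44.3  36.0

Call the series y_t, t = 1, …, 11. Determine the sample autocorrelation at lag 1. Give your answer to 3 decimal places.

Mean ȳ = (42.8 + 51.3 + 41.6 + 37.7 + 43.7 + 47.7 + 49.3 + 44.6 + 42.6 + 44.3 + 36.0)/11 = 43.7818
Numerator Σ_{t=1}^{10}(y_t−ȳ)(y_{t+1}−ȳ) = 10.1860
Denominator Σ(y_t−ȳ)² = 207.9364
r_1 = 10.1860 / 207.9364 = 0.049

0.049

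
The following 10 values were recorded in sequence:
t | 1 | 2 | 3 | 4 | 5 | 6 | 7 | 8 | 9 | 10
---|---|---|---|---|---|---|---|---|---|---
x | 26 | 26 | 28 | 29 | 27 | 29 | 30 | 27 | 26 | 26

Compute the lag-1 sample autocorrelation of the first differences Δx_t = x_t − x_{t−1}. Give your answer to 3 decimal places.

First differences Δx: 0, 2, 1, -2, 2, 1, -3, -1, 0
Mean of differences = 0.0000
Numerator Σ(Δx_t−Δx̄)(Δx_{t+1}−Δx̄) = -2.0000
Denominator Σ(Δx_t−Δx̄)² = 24.0000
r_1(Δx) = -2.0000 / 24.0000 = -0.083

-0.083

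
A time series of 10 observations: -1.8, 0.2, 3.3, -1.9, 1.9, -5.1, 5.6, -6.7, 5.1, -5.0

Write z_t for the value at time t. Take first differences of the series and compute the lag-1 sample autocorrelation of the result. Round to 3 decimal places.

-0.861

First differences Δz: 2.0, 3.1, -5.2, 3.8, -7.0, 10.7, -12.3, 11.8, -10.1
Mean of differences = -0.3556
Numerator Σ(Δz_t−Δz̄)(Δz_{t+1}−Δz̄) = -525.4942
Denominator Σ(Δz_t−Δz̄)² = 609.9822
r_1(Δz) = -525.4942 / 609.9822 = -0.861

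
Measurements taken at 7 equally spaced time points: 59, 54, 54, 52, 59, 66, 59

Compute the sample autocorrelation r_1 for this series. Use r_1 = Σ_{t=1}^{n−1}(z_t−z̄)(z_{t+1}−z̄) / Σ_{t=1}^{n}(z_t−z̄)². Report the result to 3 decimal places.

Mean z̄ = (59 + 54 + 54 + 52 + 59 + 66 + 59)/7 = 57.5714
Deviations from mean: 1.4286, -3.5714, -3.5714, -5.5714, 1.4286, 8.4286, 1.4286
Σ(z_t−z̄)(z_{t+1}−z̄) = (-5.1020) + (12.7551) + (19.8980) + (-7.9592) + (12.0408) + (12.0408) = 43.6735
Denominator Σ(z_t−z̄)² = 133.7143
r_1 = 43.6735 / 133.7143 = 0.327

0.327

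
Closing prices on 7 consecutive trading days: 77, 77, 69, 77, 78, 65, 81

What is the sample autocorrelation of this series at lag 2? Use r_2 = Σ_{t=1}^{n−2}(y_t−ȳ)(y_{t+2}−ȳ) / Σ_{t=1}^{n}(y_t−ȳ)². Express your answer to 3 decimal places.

-0.146

Mean ȳ = (77 + 77 + 69 + 77 + 78 + 65 + 81)/7 = 74.8571
Numerator Σ_{t=1}^{5}(y_t−ȳ)(y_{t+2}−ȳ) = -28.1837
Denominator Σ(y_t−ȳ)² = 192.8571
r_2 = -28.1837 / 192.8571 = -0.146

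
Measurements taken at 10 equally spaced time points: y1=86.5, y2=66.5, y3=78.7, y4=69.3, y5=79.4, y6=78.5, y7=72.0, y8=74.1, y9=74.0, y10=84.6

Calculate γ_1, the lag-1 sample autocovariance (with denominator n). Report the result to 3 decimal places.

-16.812

Mean ȳ = (86.5 + 66.5 + 78.7 + 69.3 + 79.4 + 78.5 + 72.0 + 74.1 + 74.0 + 84.6)/10 = 76.3600
Σ_{t=1}^{9}(y_t−ȳ)(y_{t+1}−ȳ) = -168.1196
γ_1 = -168.1196 / 10 = -16.812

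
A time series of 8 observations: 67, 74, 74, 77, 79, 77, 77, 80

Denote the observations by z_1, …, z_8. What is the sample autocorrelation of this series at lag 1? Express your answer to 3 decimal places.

0.273

Mean z̄ = (67 + 74 + 74 + 77 + 79 + 77 + 77 + 80)/8 = 75.6250
Σ(z_t−z̄)(z_{t+1}−z̄) = (14.0156) + (2.6406) + (-2.2344) + (4.6406) + (4.6406) + (1.8906) + (6.0156) = 31.6094
Denominator Σ(z_t−z̄)² = 115.8750
r_1 = 31.6094 / 115.8750 = 0.273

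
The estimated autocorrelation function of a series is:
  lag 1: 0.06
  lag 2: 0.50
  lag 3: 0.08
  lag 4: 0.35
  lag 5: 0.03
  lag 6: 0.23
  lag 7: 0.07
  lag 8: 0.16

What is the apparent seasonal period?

The largest autocorrelation is r_2 = 0.50, with weaker echoes at lags 4 (0.35), 6 (0.23) and 8 (0.16); the remaining lags stay at or below 0.08.
The dominant spike at lag 2 indicates a seasonal period of 2.

2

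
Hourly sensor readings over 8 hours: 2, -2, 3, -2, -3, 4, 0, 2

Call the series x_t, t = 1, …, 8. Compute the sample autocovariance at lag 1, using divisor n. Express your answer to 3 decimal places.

Mean x̄ = (2 − 2 + 3 − 2 − 3 + 4 + 0 + 2)/8 = 0.5000
Deviations: 1.5000, -2.5000, 2.5000, -2.5000, -3.5000, 3.5000, -0.5000, 1.5000
Σ_{t=1}^{7}(x_t−x̄)(x_{t+1}−x̄) = -22.2500
γ_1 = -22.2500 / 8 = -2.781

-2.781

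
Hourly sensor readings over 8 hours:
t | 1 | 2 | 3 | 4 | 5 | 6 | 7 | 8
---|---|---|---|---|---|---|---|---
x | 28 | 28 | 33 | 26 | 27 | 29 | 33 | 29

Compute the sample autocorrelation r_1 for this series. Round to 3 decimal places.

Mean x̄ = (28 + 28 + 33 + 26 + 27 + 29 + 33 + 29)/8 = 29.1250
Deviations from mean: -1.1250, -1.1250, 3.8750, -3.1250, -2.1250, -0.1250, 3.8750, -0.1250
Numerator Σ_{t=1}^{7}(x_t−x̄)(x_{t+1}−x̄) = -9.2656
Denominator Σ(x_t−x̄)² = 46.8750
r_1 = -9.2656 / 46.8750 = -0.198

-0.198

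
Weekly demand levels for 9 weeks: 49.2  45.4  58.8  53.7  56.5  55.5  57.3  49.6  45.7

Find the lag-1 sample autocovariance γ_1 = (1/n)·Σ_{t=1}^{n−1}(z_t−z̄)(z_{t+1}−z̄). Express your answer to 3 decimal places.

Mean z̄ = (49.2 + 45.4 + 58.8 + 53.7 + 56.5 + 55.5 + 57.3 + 49.6 + 45.7)/9 = 52.4111
Σ_{t=1}^{8}(z_t−z̄)(z_{t+1}−z̄) = 24.0788
γ_1 = 24.0788 / 9 = 2.675

2.675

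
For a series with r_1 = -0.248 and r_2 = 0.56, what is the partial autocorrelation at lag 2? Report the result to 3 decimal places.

0.531

φ_{22} = (r_2 − r_1²) / (1 − r_1²)
r_1² = (-0.248)² = 0.061504
Numerator = 0.56 − 0.0615 = 0.4985; denominator = 1 − 0.0615 = 0.9385
φ_{22} = 0.4985 / 0.9385 = 0.531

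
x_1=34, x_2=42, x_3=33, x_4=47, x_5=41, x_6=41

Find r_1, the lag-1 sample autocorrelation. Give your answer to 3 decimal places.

-0.474

Mean x̄ = (34 + 42 + 33 + 47 + 41 + 41)/6 = 39.6667
Deviations from mean: -5.6667, 2.3333, -6.6667, 7.3333, 1.3333, 1.3333
Numerator Σ_{t=1}^{5}(x_t−x̄)(x_{t+1}−x̄) = -66.1111
Denominator Σ(x_t−x̄)² = 139.3333
r_1 = -66.1111 / 139.3333 = -0.474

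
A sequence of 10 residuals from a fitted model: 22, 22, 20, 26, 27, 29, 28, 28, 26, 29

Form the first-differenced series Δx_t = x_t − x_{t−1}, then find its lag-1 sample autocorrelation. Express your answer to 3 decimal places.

First differences Δx: 0, -2, 6, 1, 2, -1, 0, -2, 3
Mean of differences = 0.7778
Numerator Σ(Δx_t−Δx̄)(Δx_{t+1}−Δx̄) = -15.7160
Denominator Σ(Δx_t−Δx̄)² = 53.5556
r_1(Δx) = -15.7160 / 53.5556 = -0.293

-0.293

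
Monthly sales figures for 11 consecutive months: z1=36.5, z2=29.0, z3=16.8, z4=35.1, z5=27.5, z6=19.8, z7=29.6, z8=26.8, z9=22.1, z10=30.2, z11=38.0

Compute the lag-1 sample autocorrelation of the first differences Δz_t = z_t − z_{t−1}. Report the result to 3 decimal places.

First differences Δz: -7.5, -12.2, 18.3, -7.6, -7.7, 9.8, -2.8, -4.7, 8.1, 7.8
Mean of differences = 0.1500
Numerator Σ(Δz_t−Δz̄)(Δz_{t+1}−Δz̄) = -277.1525
Denominator Σ(Δz_t−Δz̄)² = 909.2250
r_1(Δz) = -277.1525 / 909.2250 = -0.305

-0.305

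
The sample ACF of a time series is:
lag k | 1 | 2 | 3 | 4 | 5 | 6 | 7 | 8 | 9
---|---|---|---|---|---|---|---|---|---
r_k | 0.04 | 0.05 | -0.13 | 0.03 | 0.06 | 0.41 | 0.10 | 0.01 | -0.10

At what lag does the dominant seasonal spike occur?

6

The largest autocorrelation is r_6 = 0.41; the remaining lags stay at or below 0.10.
The dominant spike at lag 6 indicates a seasonal period of 6.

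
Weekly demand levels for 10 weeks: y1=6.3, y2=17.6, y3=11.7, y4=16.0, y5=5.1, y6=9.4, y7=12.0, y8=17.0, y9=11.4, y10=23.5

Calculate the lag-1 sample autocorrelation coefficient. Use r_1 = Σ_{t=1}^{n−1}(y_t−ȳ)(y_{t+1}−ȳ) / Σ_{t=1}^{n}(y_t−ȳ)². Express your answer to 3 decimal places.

Mean ȳ = (6.3 + 17.6 + 11.7 + 16.0 + 5.1 + 9.4 + 12.0 + 17.0 + 11.4 + 23.5)/10 = 13.0000
Numerator Σ_{t=1}^{9}(y_t−ȳ)(y_{t+1}−ȳ) = -59.5600
Denominator Σ(y_t−ȳ)² = 281.9200
r_1 = -59.5600 / 281.9200 = -0.211

-0.211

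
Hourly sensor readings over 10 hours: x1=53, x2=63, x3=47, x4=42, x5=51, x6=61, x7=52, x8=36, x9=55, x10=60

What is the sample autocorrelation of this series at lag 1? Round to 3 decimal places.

-0.026

Mean x̄ = (53 + 63 + 47 + 42 + 51 + 61 + 52 + 36 + 55 + 60)/10 = 52.0000
Numerator Σ_{t=1}^{9}(x_t−x̄)(x_{t+1}−x̄) = -17.0000
Denominator Σ(x_t−x̄)² = 658.0000
r_1 = -17.0000 / 658.0000 = -0.026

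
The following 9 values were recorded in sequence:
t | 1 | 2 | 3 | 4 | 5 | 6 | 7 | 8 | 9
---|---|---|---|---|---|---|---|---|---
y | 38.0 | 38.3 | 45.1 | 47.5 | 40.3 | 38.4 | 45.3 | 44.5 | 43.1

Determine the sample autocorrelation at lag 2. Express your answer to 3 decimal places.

-0.687

Mean ȳ = (38.0 + 38.3 + 45.1 + 47.5 + 40.3 + 38.4 + 45.3 + 44.5 + 43.1)/9 = 42.2778
Σ(y_t−ȳ)(y_{t+2}−ȳ) = (-12.0728) + (-20.7728) + (-5.5817) + (-20.2506) + (-5.9773) + (-8.6173) + (2.4849) = -70.7877
Denominator Σ(y_t−ȳ)² = 103.0556
r_2 = -70.7877 / 103.0556 = -0.687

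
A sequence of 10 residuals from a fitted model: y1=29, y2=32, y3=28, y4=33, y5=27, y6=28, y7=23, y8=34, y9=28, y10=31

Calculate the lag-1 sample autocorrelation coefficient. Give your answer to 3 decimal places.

-0.462

Mean ȳ = (29 + 32 + 28 + 33 + 27 + 28 + 23 + 34 + 28 + 31)/10 = 29.3000
Numerator Σ_{t=1}^{9}(y_t−ȳ)(y_{t+1}−ȳ) = -44.3900
Denominator Σ(y_t−ȳ)² = 96.1000
r_1 = -44.3900 / 96.1000 = -0.462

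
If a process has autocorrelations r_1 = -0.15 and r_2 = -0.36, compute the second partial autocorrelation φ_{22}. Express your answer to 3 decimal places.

-0.391

φ_{22} = (r_2 − r_1²) / (1 − r_1²)
r_1² = (-0.15)² = 0.0225
Numerator = -0.36 − 0.0225 = -0.3825; denominator = 1 − 0.0225 = 0.9775
φ_{22} = -0.3825 / 0.9775 = -0.391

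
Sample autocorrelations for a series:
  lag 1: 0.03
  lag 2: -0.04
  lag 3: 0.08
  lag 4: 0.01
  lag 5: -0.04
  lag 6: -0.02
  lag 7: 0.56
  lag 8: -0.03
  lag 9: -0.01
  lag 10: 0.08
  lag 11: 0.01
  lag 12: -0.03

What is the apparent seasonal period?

The largest autocorrelation is r_7 = 0.56; the remaining lags stay at or below 0.08.
The dominant spike at lag 7 indicates a seasonal period of 7.

7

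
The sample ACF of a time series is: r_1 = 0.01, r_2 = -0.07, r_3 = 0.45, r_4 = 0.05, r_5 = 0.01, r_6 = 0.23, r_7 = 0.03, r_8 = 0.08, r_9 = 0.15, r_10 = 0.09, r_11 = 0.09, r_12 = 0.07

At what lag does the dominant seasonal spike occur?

The largest autocorrelation is r_3 = 0.45, with weaker echoes at lags 6 (0.23) and 9 (0.15); the remaining lags stay at or below 0.09.
The dominant spike at lag 3 indicates a seasonal period of 3.

3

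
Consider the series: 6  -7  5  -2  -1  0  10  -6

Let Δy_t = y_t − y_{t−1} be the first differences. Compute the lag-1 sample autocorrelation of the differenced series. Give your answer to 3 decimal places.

First differences Δy: -13, 12, -7, 1, 1, 10, -16
Mean of differences = -1.7143
Numerator Σ(Δy_t−Δȳ)(Δy_{t+1}−Δȳ) = -369.7959
Denominator Σ(Δy_t−Δȳ)² = 699.4286
r_1(Δy) = -369.7959 / 699.4286 = -0.529

-0.529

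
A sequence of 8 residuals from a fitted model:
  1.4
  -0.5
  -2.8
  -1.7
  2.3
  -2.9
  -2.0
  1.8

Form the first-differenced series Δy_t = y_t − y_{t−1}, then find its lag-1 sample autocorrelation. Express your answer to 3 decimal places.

-0.230

First differences Δy: -1.9, -2.3, 1.1, 4.0, -5.2, 0.9, 3.8
Mean of differences = 0.0571
Numerator Σ(Δy_t−Δȳ)(Δy_{t+1}−Δȳ) = -15.7376
Denominator Σ(Δy_t−Δȳ)² = 68.3771
r_1(Δy) = -15.7376 / 68.3771 = -0.230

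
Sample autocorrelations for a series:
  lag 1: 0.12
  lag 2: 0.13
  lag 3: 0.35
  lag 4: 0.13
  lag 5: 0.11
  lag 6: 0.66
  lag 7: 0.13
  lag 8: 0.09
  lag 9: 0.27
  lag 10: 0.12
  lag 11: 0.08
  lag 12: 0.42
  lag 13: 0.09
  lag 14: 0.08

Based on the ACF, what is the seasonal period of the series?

6

The largest autocorrelation is r_6 = 0.66, with a weaker echo at lag 12 (0.42); the remaining lags stay at or below 0.35.
The dominant spike at lag 6 indicates a seasonal period of 6.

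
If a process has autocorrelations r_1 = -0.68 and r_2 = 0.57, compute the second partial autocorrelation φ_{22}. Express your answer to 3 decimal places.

φ_{22} = (r_2 − r_1²) / (1 − r_1²)
r_1² = (-0.68)² = 0.4624
Numerator = 0.57 − 0.4624 = 0.1076; denominator = 1 − 0.4624 = 0.5376
φ_{22} = 0.1076 / 0.5376 = 0.200

0.200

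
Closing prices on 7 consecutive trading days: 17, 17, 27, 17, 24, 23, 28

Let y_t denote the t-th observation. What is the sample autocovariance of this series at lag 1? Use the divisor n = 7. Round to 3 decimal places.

Mean ȳ = (17 + 17 + 27 + 17 + 24 + 23 + 28)/7 = 21.8571
Deviations: -4.8571, -4.8571, 5.1429, -4.8571, 2.1429, 1.1429, 6.1429
Σ_{t=1}^{6}(y_t−ȳ)(y_{t+1}−ȳ) = -27.3061
γ_1 = -27.3061 / 7 = -3.901

-3.901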